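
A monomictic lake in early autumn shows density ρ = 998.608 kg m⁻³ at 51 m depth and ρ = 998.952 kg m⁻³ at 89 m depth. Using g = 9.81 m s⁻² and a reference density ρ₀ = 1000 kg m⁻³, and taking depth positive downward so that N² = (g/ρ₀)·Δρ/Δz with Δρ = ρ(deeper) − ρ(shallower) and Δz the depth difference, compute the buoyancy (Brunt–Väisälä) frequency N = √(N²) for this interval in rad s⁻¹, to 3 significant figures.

9.42 × 10⁻³ rad s⁻¹

Δρ = 998.952 − 998.608 = 0.344 kg m⁻³ over Δz = 89 − 51 = 38 m.
N² = (9.81/1000) × (0.344/38) = 8.8806 × 10⁻⁵ s⁻².
N = √(8.8806 × 10⁻⁵) = 9.4237 × 10⁻³ rad s⁻¹ ≈ 9.42 × 10⁻³ rad s⁻¹.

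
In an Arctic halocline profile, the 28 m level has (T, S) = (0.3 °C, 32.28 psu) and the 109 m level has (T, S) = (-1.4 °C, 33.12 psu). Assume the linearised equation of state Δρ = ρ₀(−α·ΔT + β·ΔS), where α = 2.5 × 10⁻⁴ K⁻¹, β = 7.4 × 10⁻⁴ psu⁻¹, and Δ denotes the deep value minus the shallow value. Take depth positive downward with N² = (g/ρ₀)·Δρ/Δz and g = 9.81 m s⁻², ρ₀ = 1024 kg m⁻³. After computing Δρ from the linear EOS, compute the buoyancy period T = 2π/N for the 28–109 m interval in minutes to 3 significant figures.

9.30 min

ΔT = -1.7 K, ΔS = +0.84 psu (deep − shallow).
Δρ/ρ₀ = −αΔT + βΔS = 4.25 × 10⁻⁴ + 6.216 × 10⁻⁴ = 1.0466 × 10⁻³, so Δρ ≈ 1.072 kg m⁻³.
N² = (g/ρ₀)·Δρ/Δz = g·(Δρ/ρ₀)/Δz = 9.81 × 1.0466 × 10⁻³ / 81 = 1.2675 × 10⁻⁴ s⁻².
N = √(1.2675 × 10⁻⁴) = 0.011258 rad s⁻¹ → T = 2π/N = 558.11 s = 9.3018 min ≈ 9.30 min.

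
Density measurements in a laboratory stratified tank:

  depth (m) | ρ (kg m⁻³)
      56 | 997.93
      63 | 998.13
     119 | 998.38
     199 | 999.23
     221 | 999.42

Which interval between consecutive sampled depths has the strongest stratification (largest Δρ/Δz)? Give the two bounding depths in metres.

56–63 m

Compute the density gradient over each adjacent pair:
  56–63 m: Δρ/Δz = 0.20/7 = 0.029 kg m⁻⁴
  63–119 m: Δρ/Δz = 0.25/56 = 4.5 × 10⁻³ kg m⁻⁴
  119–199 m: Δρ/Δz = 0.85/80 = 0.011 kg m⁻⁴
  199–221 m: Δρ/Δz = 0.19/22 = 8.6 × 10⁻³ kg m⁻⁴
The largest gradient is in the 56–63 m interval — the pycnocline.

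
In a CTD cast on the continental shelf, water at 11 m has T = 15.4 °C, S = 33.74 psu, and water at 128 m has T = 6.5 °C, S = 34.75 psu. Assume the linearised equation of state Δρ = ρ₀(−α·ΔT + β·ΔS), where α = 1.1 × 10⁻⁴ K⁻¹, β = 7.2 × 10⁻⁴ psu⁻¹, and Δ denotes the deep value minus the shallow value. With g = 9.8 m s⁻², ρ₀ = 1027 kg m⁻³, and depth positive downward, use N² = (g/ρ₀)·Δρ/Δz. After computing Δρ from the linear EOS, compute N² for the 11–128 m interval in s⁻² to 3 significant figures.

1.43 × 10⁻⁴ s⁻²

ΔT = -8.9 K, ΔS = +1.01 psu (deep − shallow).
Δρ/ρ₀ = −αΔT + βΔS = 9.79 × 10⁻⁴ + 7.272 × 10⁻⁴ = 1.7062 × 10⁻³, so Δρ ≈ 1.752 kg m⁻³.
N² = (g/ρ₀)·Δρ/Δz = g·(Δρ/ρ₀)/Δz = 9.8 × 1.7062 × 10⁻³ / 117 = 1.4291 × 10⁻⁴ s⁻² ≈ 1.43 × 10⁻⁴ s⁻².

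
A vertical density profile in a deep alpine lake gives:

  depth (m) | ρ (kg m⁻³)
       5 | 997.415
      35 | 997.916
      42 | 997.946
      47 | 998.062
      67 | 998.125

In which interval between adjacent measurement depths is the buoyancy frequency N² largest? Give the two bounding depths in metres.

Compute the density gradient over each adjacent pair:
  5–35 m: Δρ/Δz = 0.501/30 = 0.017 kg m⁻⁴
  35–42 m: Δρ/Δz = 0.030/7 = 4.3 × 10⁻³ kg m⁻⁴
  42–47 m: Δρ/Δz = 0.116/5 = 0.023 kg m⁻⁴
  47–67 m: Δρ/Δz = 0.063/20 = 3.2 × 10⁻³ kg m⁻⁴
The largest gradient is in the 42–47 m interval — the pycnocline.

42–47 m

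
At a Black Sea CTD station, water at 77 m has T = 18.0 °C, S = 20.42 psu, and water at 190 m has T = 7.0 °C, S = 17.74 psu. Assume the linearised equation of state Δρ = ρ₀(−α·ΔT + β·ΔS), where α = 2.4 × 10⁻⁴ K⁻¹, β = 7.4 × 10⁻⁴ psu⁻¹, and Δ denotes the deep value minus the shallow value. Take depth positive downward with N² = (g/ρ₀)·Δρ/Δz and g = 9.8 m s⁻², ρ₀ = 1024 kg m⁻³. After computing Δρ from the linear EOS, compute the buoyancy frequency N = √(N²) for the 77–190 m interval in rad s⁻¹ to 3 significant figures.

ΔT = -11.0 K, ΔS = -2.68 psu (deep − shallow).
Δρ/ρ₀ = −αΔT + βΔS = 2.64 × 10⁻³ − 1.9832 × 10⁻³ = 6.568 × 10⁻⁴, so Δρ ≈ 0.6726 kg m⁻³.
N² = (g/ρ₀)·Δρ/Δz = g·(Δρ/ρ₀)/Δz = 9.8 × 6.568 × 10⁻⁴ / 113 = 5.6961 × 10⁻⁵ s⁻².
N = √(5.6961 × 10⁻⁵) = 7.5473 × 10⁻³ rad s⁻¹ ≈ 7.55 × 10⁻³ rad s⁻¹.

7.55 × 10⁻³ rad s⁻¹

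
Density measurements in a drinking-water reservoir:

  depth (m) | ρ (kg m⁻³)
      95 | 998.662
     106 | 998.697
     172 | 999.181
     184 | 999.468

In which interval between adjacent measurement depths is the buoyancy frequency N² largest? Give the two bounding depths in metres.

172–184 m

Compute the density gradient over each adjacent pair:
  95–106 m: Δρ/Δz = 0.035/11 = 3.2 × 10⁻³ kg m⁻⁴
  106–172 m: Δρ/Δz = 0.484/66 = 7.3 × 10⁻³ kg m⁻⁴
  172–184 m: Δρ/Δz = 0.287/12 = 0.024 kg m⁻⁴
The largest gradient is in the 172–184 m interval — the pycnocline.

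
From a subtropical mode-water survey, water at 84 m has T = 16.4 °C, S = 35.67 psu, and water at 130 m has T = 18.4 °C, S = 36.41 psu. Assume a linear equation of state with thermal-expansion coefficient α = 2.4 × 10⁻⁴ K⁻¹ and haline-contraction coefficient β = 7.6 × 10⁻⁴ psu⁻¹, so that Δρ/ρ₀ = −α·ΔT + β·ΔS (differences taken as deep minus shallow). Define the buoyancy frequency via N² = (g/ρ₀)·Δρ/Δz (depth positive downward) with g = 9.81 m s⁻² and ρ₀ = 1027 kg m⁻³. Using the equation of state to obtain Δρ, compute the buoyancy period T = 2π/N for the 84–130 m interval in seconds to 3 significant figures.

ΔT = +2.0 K, ΔS = +0.74 psu (deep − shallow).
Δρ/ρ₀ = −αΔT + βΔS = -4.80 × 10⁻⁴ + 5.624 × 10⁻⁴ = 8.24 × 10⁻⁵, so Δρ ≈ 0.08462 kg m⁻³.
N² = (g/ρ₀)·Δρ/Δz = g·(Δρ/ρ₀)/Δz = 9.81 × 8.24 × 10⁻⁵ / 46 = 1.7573 × 10⁻⁵ s⁻².
N = √(1.7573 × 10⁻⁵) = 4.1920 × 10⁻³ rad s⁻¹ → T = 2π/N = 1.4989 × 10³ s ≈ 1.50 × 10³ s.

1.50 × 10³ s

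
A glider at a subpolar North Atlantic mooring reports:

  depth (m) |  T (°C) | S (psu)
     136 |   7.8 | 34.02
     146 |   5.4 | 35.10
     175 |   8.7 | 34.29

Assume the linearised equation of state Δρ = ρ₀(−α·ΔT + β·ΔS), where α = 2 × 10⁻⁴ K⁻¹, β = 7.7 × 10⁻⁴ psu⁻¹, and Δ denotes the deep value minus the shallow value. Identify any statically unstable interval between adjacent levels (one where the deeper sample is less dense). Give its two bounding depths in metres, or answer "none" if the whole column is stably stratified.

146–175 m

Evaluate Δρ/ρ₀ = −αΔT + βΔS across each adjacent pair:
  136–146 m: −αΔT+βΔS = −(2 × 10⁻⁴)(-2.4)+(7.7 × 10⁻⁴)(+1.08) = 1.3 × 10⁻³ → stable
  146–175 m: −αΔT+βΔS = −(2 × 10⁻⁴)(+3.3)+(7.7 × 10⁻⁴)(-0.81) = -1.3 × 10⁻³ → UNSTABLE
The 146–175 m interval has Δρ < 0: lighter water underlies denser water.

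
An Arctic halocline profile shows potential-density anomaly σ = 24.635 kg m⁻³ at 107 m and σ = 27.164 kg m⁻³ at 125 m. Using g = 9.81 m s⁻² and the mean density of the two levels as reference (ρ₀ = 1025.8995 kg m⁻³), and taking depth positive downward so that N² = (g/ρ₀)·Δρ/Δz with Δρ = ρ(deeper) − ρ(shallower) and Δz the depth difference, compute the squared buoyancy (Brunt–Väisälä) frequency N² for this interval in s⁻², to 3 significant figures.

Δρ = 1027.164 − 1024.635 = 2.529 kg m⁻³ over Δz = 125 − 107 = 18 m.
N² = (9.81/1025.8995) × (2.529/18) = 1.3435 × 10⁻³ s⁻² ≈ 1.34 × 10⁻³ s⁻².

1.34 × 10⁻³ s⁻²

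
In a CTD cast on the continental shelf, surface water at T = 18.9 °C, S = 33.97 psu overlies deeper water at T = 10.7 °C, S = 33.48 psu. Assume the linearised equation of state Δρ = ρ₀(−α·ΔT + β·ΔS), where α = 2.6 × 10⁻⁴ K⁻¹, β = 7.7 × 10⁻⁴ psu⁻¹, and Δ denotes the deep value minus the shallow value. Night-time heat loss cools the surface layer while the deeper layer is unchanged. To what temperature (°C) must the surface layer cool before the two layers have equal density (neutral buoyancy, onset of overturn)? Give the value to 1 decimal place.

Neutral buoyancy requires Δρ = 0, i.e. −α(T_deep − T_surf′) + β(S_deep − S_surf) = 0.
T_surf′ = T_deep − (β/α)·ΔS = 10.7 − (7.7 × 10⁻⁴/2.6 × 10⁻⁴)·(-0.49) = 12.151 °C.
Cooling required: 18.9 − (12.151) = 6.749 °C.

12.2 °C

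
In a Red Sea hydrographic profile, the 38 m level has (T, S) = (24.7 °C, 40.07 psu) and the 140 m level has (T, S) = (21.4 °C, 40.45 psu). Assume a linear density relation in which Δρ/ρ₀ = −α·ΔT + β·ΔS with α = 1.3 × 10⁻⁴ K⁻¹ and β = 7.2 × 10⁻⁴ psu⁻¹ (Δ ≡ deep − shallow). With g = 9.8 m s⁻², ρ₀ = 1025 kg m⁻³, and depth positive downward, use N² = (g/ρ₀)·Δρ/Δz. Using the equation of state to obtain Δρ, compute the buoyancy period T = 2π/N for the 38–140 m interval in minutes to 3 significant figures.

12.7 min

ΔT = -3.3 K, ΔS = +0.38 psu (deep − shallow).
Δρ/ρ₀ = −αΔT + βΔS = 4.29 × 10⁻⁴ + 2.736 × 10⁻⁴ = 7.026 × 10⁻⁴, so Δρ ≈ 0.7202 kg m⁻³.
N² = (g/ρ₀)·Δρ/Δz = g·(Δρ/ρ₀)/Δz = 9.8 × 7.026 × 10⁻⁴ / 102 = 6.7505 × 10⁻⁵ s⁻².
N = √(6.7505 × 10⁻⁵) = 8.2161 × 10⁻³ rad s⁻¹ → T = 2π/N = 764.74 s = 12.746 min ≈ 12.7 min.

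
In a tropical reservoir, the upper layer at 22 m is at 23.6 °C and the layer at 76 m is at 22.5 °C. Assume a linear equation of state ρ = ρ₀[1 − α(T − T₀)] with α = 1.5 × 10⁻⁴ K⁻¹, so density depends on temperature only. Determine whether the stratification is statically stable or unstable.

ΔT = 22.5 − 23.6 = -1.1 K, so Δρ/ρ₀ = −αΔT = 1.65 × 10⁻⁴.
Δρ/ρ₀ > 0, so Δρ > 0: deeper water is denser → statically stable.

stable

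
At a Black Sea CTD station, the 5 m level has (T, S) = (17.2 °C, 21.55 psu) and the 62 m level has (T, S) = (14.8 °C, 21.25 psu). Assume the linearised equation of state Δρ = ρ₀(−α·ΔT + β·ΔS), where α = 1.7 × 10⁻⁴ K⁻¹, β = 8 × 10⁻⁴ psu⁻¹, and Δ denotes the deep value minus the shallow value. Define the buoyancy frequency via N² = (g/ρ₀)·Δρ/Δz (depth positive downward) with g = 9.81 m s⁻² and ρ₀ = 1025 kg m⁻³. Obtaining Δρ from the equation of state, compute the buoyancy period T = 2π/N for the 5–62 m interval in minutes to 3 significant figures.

ΔT = -2.4 K, ΔS = -0.30 psu (deep − shallow).
Δρ/ρ₀ = −αΔT + βΔS = 4.08 × 10⁻⁴ − 2.40 × 10⁻⁴ = 1.68 × 10⁻⁴, so Δρ ≈ 0.1722 kg m⁻³.
N² = (g/ρ₀)·Δρ/Δz = g·(Δρ/ρ₀)/Δz = 9.81 × 1.68 × 10⁻⁴ / 57 = 2.8914 × 10⁻⁵ s⁻².
N = √(2.8914 × 10⁻⁵) = 5.3772 × 10⁻³ rad s⁻¹ → T = 2π/N = 1.1685 × 10³ s = 19.475 min ≈ 19.5 min.

19.5 min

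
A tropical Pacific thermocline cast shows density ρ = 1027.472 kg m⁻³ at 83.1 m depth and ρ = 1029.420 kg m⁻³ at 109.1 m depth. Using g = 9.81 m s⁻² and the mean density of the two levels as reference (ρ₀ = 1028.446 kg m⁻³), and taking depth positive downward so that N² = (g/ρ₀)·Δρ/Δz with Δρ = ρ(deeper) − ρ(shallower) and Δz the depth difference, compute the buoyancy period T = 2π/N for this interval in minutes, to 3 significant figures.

Δρ = 1029.420 − 1027.472 = 1.948 kg m⁻³ over Δz = 109.1 − 83.1 = 26 m.
N² = (9.81/1028.446) × (1.948/26) = 7.1467 × 10⁻⁴ s⁻².
N = √(7.1467 × 10⁻⁴) = 0.026733 rad s⁻¹, so T = 2π/N = 235.03 s = 3.9172 min ≈ 3.92 min.

3.92 min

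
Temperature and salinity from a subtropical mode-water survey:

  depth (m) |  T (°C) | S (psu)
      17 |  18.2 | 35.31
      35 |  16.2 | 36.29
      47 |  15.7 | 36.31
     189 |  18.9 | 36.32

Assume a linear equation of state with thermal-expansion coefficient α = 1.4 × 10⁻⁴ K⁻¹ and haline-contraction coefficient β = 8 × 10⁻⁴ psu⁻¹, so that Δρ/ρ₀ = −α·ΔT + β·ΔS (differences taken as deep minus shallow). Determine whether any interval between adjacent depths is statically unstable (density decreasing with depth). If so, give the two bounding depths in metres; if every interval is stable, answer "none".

Evaluate Δρ/ρ₀ = −αΔT + βΔS across each adjacent pair:
  17–35 m: −αΔT+βΔS = −(1.4 × 10⁻⁴)(-2.0)+(8 × 10⁻⁴)(+0.98) = 1.1 × 10⁻³ → stable
  35–47 m: −αΔT+βΔS = −(1.4 × 10⁻⁴)(-0.5)+(8 × 10⁻⁴)(+0.02) = 8.6 × 10⁻⁵ → stable
  47–189 m: −αΔT+βΔS = −(1.4 × 10⁻⁴)(+3.2)+(8 × 10⁻⁴)(+0.01) = -4.4 × 10⁻⁴ → UNSTABLE
The 47–189 m interval has Δρ < 0: lighter water underlies denser water.

47–189 m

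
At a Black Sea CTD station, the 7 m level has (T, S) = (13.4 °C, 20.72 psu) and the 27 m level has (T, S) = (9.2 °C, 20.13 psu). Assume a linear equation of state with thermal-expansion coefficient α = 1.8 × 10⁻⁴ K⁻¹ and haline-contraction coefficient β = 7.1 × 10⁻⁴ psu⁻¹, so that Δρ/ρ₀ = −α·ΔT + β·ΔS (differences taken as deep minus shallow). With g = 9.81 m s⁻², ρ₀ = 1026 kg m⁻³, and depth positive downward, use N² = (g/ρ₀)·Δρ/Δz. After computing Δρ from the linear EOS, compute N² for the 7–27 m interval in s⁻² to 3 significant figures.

ΔT = -4.2 K, ΔS = -0.59 psu (deep − shallow).
Δρ/ρ₀ = −αΔT + βΔS = 7.56 × 10⁻⁴ − 4.189 × 10⁻⁴ = 3.371 × 10⁻⁴, so Δρ ≈ 0.3459 kg m⁻³.
N² = (g/ρ₀)·Δρ/Δz = g·(Δρ/ρ₀)/Δz = 9.81 × 3.371 × 10⁻⁴ / 20 = 1.6535 × 10⁻⁴ s⁻² ≈ 1.65 × 10⁻⁴ s⁻².

1.65 × 10⁻⁴ s⁻²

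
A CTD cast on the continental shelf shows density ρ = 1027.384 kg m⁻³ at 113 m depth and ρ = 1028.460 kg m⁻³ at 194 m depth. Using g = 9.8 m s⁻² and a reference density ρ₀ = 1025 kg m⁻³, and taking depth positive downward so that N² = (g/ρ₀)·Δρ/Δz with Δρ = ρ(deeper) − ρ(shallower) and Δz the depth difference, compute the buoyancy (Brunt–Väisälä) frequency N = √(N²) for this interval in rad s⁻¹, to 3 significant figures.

0.0113 rad s⁻¹

Δρ = 1028.460 − 1027.384 = 1.076 kg m⁻³ over Δz = 194 − 113 = 81 m.
N² = (9.8/1025) × (1.076/81) = 1.2701 × 10⁻⁴ s⁻².
N = √(1.2701 × 10⁻⁴) = 0.011270 rad s⁻¹ ≈ 0.0113 rad s⁻¹.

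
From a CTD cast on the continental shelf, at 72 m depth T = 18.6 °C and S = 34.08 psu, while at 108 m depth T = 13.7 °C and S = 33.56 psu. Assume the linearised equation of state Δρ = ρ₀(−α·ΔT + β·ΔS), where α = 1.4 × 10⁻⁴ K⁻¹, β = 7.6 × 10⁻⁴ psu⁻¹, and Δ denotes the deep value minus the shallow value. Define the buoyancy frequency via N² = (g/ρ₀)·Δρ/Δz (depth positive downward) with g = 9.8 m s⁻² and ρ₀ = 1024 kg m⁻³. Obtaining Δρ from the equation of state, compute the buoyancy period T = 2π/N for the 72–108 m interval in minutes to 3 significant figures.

11.8 min

ΔT = -4.9 K, ΔS = -0.52 psu (deep − shallow).
Δρ/ρ₀ = −αΔT + βΔS = 6.86 × 10⁻⁴ − 3.952 × 10⁻⁴ = 2.908 × 10⁻⁴, so Δρ ≈ 0.2978 kg m⁻³.
N² = (g/ρ₀)·Δρ/Δz = g·(Δρ/ρ₀)/Δz = 9.8 × 2.908 × 10⁻⁴ / 36 = 7.9162 × 10⁻⁵ s⁻².
N = √(7.9162 × 10⁻⁵) = 8.8973 × 10⁻³ rad s⁻¹ → T = 2π/N = 706.19 s = 11.770 min ≈ 11.8 min.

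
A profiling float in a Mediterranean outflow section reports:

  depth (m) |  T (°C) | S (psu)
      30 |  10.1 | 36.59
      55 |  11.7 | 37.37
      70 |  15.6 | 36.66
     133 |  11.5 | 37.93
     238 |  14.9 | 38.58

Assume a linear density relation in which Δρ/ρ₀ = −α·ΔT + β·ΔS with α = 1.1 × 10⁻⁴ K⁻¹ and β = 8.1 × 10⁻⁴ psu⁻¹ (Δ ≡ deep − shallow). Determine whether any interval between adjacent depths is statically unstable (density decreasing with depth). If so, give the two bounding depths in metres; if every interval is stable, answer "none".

Evaluate Δρ/ρ₀ = −αΔT + βΔS across each adjacent pair:
  30–55 m: −αΔT+βΔS = −(1.1 × 10⁻⁴)(+1.6)+(8.1 × 10⁻⁴)(+0.78) = 4.6 × 10⁻⁴ → stable
  55–70 m: −αΔT+βΔS = −(1.1 × 10⁻⁴)(+3.9)+(8.1 × 10⁻⁴)(-0.71) = -1.0 × 10⁻³ → UNSTABLE
  70–133 m: −αΔT+βΔS = −(1.1 × 10⁻⁴)(-4.1)+(8.1 × 10⁻⁴)(+1.27) = 1.5 × 10⁻³ → stable
  133–238 m: −αΔT+βΔS = −(1.1 × 10⁻⁴)(+3.4)+(8.1 × 10⁻⁴)(+0.65) = 1.5 × 10⁻⁴ → stable
The 55–70 m interval has Δρ < 0: lighter water underlies denser water.

55–70 m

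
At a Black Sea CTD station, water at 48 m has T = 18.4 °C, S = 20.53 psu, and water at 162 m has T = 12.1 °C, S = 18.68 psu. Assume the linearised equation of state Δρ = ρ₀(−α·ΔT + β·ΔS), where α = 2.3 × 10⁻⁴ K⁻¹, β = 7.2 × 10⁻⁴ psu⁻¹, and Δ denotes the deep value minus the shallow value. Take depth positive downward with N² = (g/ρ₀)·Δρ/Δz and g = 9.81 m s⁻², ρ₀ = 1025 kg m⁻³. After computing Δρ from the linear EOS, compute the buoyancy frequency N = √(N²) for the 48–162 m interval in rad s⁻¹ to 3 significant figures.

ΔT = -6.3 K, ΔS = -1.85 psu (deep − shallow).
Δρ/ρ₀ = −αΔT + βΔS = 1.449 × 10⁻³ − 1.332 × 10⁻³ = 1.17 × 10⁻⁴, so Δρ ≈ 0.1199 kg m⁻³.
N² = (g/ρ₀)·Δρ/Δz = g·(Δρ/ρ₀)/Δz = 9.81 × 1.17 × 10⁻⁴ / 114 = 1.0068 × 10⁻⁵ s⁻².
N = √(1.0068 × 10⁻⁵) = 3.1730 × 10⁻³ rad s⁻¹ ≈ 3.17 × 10⁻³ rad s⁻¹.

3.17 × 10⁻³ rad s⁻¹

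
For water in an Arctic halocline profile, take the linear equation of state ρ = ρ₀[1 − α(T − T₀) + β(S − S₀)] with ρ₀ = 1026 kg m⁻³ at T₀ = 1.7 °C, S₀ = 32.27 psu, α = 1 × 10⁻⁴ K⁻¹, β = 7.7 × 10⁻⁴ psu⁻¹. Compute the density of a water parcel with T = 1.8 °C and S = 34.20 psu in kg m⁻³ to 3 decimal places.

1027.514 kg m⁻³

T − T₀ = +0.1 K, S − S₀ = +1.93 psu.
Bracket = 1 − α·(+0.1) + β·(+1.93) = 1 + (1.4761 × 10⁻³) = 1.0014761.
ρ = 1026 × 1.0014761 = 1027.514 kg m⁻³.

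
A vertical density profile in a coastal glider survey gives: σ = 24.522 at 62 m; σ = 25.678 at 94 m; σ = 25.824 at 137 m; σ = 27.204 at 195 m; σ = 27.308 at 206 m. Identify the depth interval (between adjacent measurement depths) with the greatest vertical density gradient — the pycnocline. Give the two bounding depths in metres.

Compute the density gradient over each adjacent pair:
  62–94 m: Δρ/Δz = 1.156/32 = 0.036 kg m⁻⁴
  94–137 m: Δρ/Δz = 0.146/43 = 3.4 × 10⁻³ kg m⁻⁴
  137–195 m: Δρ/Δz = 1.380/58 = 0.024 kg m⁻⁴
  195–206 m: Δρ/Δz = 0.104/11 = 9.5 × 10⁻³ kg m⁻⁴
The largest gradient is in the 62–94 m interval — the pycnocline.

62–94 m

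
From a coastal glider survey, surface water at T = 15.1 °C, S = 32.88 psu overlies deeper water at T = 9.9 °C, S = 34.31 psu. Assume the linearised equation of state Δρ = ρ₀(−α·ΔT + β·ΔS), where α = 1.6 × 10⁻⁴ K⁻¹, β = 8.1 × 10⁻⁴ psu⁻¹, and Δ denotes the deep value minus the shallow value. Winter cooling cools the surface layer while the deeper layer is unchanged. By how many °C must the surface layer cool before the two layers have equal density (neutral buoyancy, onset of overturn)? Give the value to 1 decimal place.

Neutral buoyancy requires Δρ = 0, i.e. −α(T_deep − T_surf′) + β(S_deep − S_surf) = 0.
T_surf′ = T_deep − (β/α)·ΔS = 9.9 − (8.1 × 10⁻⁴/1.6 × 10⁻⁴)·(+1.43) = 2.661 °C.
Cooling required: 15.1 − (2.661) = 12.439 °C.

12.4 °C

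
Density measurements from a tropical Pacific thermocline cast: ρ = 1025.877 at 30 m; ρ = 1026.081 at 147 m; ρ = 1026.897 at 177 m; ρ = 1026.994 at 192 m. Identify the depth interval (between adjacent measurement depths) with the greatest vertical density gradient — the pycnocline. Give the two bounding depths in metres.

147–177 m

Compute the density gradient over each adjacent pair:
  30–147 m: Δρ/Δz = 0.204/117 = 1.7 × 10⁻³ kg m⁻⁴
  147–177 m: Δρ/Δz = 0.816/30 = 0.027 kg m⁻⁴
  177–192 m: Δρ/Δz = 0.097/15 = 6.5 × 10⁻³ kg m⁻⁴
The largest gradient is in the 147–177 m interval — the pycnocline.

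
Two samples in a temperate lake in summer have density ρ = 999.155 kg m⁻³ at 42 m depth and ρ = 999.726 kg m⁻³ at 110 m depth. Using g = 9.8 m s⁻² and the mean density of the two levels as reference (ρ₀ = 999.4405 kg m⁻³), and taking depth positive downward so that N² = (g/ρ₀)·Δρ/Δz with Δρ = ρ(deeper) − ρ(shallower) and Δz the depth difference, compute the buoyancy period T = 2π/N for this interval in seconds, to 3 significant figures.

Δρ = 999.726 − 999.155 = 0.571 kg m⁻³ over Δz = 110 − 42 = 68 m.
N² = (9.8/999.4405) × (0.571/68) = 8.2337 × 10⁻⁵ s⁻².
N = √(8.2337 × 10⁻⁵) = 9.0740 × 10⁻³ rad s⁻¹, so T = 2π/N = 692.44 s ≈ 692 s.

692 s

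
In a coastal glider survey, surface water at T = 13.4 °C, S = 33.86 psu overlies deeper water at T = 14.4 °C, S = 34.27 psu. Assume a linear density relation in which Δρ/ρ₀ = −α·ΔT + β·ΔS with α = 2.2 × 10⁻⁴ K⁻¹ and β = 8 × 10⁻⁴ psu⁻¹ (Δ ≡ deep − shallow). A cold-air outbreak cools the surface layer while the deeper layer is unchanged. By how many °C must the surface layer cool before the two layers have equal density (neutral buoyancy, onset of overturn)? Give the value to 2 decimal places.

Neutral buoyancy requires Δρ = 0, i.e. −α(T_deep − T_surf′) + β(S_deep − S_surf) = 0.
T_surf′ = T_deep − (β/α)·ΔS = 14.4 − (8 × 10⁻⁴/2.2 × 10⁻⁴)·(+0.41) = 12.9091 °C.
Cooling required: 13.4 − (12.9091) = 0.4909 °C.

0.49 °C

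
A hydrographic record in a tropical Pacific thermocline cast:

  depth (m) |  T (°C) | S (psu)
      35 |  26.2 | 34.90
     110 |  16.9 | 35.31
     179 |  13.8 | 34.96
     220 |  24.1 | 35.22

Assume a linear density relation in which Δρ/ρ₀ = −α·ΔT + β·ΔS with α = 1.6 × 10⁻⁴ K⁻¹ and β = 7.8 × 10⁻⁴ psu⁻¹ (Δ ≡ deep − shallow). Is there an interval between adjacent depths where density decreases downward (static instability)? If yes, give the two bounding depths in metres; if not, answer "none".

179–220 m

Evaluate Δρ/ρ₀ = −αΔT + βΔS across each adjacent pair:
  35–110 m: −αΔT+βΔS = −(1.6 × 10⁻⁴)(-9.3)+(7.8 × 10⁻⁴)(+0.41) = 1.8 × 10⁻³ → stable
  110–179 m: −αΔT+βΔS = −(1.6 × 10⁻⁴)(-3.1)+(7.8 × 10⁻⁴)(-0.35) = 2.2 × 10⁻⁴ → stable
  179–220 m: −αΔT+βΔS = −(1.6 × 10⁻⁴)(+10.3)+(7.8 × 10⁻⁴)(+0.26) = -1.4 × 10⁻³ → UNSTABLE
The 179–220 m interval has Δρ < 0: lighter water underlies denser water.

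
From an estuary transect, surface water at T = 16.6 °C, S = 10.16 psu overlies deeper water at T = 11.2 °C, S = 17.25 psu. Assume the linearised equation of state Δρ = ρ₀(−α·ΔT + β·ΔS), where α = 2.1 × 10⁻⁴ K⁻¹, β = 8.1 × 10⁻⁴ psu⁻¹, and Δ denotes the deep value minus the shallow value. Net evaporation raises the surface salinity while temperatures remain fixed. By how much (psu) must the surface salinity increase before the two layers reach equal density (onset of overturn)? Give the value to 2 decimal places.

Neutral buoyancy requires −α(T_deep − T_surf) + β(S_deep − S_surf′) = 0.
S_surf′ = S_deep − (α/β)·ΔT = 17.25 − (2.1 × 10⁻⁴/8.1 × 10⁻⁴)·(-5.4) = 18.6500 psu.
Increase required: 18.6500 − 10.16 = 8.4900 psu.

8.49 psu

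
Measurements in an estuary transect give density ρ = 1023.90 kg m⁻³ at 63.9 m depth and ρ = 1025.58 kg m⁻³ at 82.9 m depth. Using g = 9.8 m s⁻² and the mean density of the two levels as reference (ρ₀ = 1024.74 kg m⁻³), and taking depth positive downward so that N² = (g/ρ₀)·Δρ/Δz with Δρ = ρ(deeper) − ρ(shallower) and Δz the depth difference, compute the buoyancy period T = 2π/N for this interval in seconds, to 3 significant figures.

216 s

Δρ = 1025.58 − 1023.90 = 1.68 kg m⁻³ over Δz = 82.9 − 63.9 = 19 m.
N² = (9.8/1024.74) × (1.68/19) = 8.4561 × 10⁻⁴ s⁻².
N = √(8.4561 × 10⁻⁴) = 0.029079 rad s⁻¹, so T = 2π/N = 216.07 s ≈ 216 s.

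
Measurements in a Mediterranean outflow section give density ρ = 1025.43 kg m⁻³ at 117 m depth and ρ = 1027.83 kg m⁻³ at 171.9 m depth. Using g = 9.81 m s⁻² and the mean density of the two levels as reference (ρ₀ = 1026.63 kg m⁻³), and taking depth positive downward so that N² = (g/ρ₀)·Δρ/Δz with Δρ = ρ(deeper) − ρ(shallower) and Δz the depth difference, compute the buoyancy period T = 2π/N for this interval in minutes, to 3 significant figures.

5.12 min

Δρ = 1027.83 − 1025.43 = 2.40 kg m⁻³ over Δz = 171.9 − 117 = 54.9 m.
N² = (9.81/1026.63) × (2.40/54.9) = 4.1773 × 10⁻⁴ s⁻².
N = √(4.1773 × 10⁻⁴) = 0.020438 rad s⁻¹, so T = 2π/N = 307.43 s = 5.1238 min ≈ 5.12 min.
N² > 0, so the interval is statically stable.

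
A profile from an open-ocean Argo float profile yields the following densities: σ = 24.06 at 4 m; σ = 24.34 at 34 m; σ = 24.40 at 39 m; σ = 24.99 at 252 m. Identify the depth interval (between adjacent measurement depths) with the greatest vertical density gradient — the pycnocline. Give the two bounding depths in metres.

34–39 m

Compute the density gradient over each adjacent pair:
  4–34 m: Δρ/Δz = 0.28/30 = 9.3 × 10⁻³ kg m⁻⁴
  34–39 m: Δρ/Δz = 0.06/5 = 0.012 kg m⁻⁴
  39–252 m: Δρ/Δz = 0.59/213 = 2.8 × 10⁻³ kg m⁻⁴
The largest gradient is in the 34–39 m interval — the pycnocline.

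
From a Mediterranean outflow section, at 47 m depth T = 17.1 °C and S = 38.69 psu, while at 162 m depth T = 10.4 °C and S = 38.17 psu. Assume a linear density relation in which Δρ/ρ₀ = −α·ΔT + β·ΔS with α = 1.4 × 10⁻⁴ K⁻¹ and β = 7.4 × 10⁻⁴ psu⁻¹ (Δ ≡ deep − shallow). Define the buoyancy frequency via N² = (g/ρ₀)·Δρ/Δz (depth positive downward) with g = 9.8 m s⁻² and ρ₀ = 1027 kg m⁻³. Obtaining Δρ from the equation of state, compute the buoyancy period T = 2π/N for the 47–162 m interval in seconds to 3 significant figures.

915 s

ΔT = -6.7 K, ΔS = -0.52 psu (deep − shallow).
Δρ/ρ₀ = −αΔT + βΔS = 9.38 × 10⁻⁴ − 3.848 × 10⁻⁴ = 5.532 × 10⁻⁴, so Δρ ≈ 0.5681 kg m⁻³.
N² = (g/ρ₀)·Δρ/Δz = g·(Δρ/ρ₀)/Δz = 9.8 × 5.532 × 10⁻⁴ / 115 = 4.7142 × 10⁻⁵ s⁻².
N = √(4.7142 × 10⁻⁵) = 6.8660 × 10⁻³ rad s⁻¹ → T = 2π/N = 915.12 s ≈ 915 s.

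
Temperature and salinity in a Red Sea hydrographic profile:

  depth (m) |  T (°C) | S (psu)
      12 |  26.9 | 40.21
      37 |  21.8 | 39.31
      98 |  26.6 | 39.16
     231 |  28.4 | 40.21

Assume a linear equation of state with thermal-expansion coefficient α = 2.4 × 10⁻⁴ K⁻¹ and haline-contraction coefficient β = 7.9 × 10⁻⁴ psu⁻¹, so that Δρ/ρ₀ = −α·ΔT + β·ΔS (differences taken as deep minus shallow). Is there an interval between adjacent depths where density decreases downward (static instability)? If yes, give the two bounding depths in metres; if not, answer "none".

Evaluate Δρ/ρ₀ = −αΔT + βΔS across each adjacent pair:
  12–37 m: −αΔT+βΔS = −(2.4 × 10⁻⁴)(-5.1)+(7.9 × 10⁻⁴)(-0.90) = 5.1 × 10⁻⁴ → stable
  37–98 m: −αΔT+βΔS = −(2.4 × 10⁻⁴)(+4.8)+(7.9 × 10⁻⁴)(-0.15) = -1.3 × 10⁻³ → UNSTABLE
  98–231 m: −αΔT+βΔS = −(2.4 × 10⁻⁴)(+1.8)+(7.9 × 10⁻⁴)(+1.05) = 4.0 × 10⁻⁴ → stable
The 37–98 m interval has Δρ < 0: lighter water underlies denser water.

37–98 m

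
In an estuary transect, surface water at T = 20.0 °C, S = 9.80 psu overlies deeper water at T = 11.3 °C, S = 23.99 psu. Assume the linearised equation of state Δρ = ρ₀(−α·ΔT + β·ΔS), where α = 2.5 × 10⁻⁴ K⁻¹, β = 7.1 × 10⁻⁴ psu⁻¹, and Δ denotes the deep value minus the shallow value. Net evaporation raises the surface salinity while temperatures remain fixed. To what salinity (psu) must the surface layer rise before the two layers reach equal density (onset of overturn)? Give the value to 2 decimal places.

Neutral buoyancy requires −α(T_deep − T_surf) + β(S_deep − S_surf′) = 0.
S_surf′ = S_deep − (α/β)·ΔT = 23.99 − (2.5 × 10⁻⁴/7.1 × 10⁻⁴)·(-8.7) = 27.0534 psu.
Increase required: 27.0534 − 9.80 = 17.2534 psu.

27.05 psu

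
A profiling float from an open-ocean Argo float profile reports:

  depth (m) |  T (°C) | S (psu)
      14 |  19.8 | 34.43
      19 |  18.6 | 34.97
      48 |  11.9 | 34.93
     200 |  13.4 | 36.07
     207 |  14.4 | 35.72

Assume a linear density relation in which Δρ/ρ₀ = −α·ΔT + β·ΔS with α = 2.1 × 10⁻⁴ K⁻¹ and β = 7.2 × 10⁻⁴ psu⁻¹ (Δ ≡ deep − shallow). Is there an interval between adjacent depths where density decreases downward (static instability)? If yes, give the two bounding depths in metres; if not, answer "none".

200–207 m

Evaluate Δρ/ρ₀ = −αΔT + βΔS across each adjacent pair:
  14–19 m: −αΔT+βΔS = −(2.1 × 10⁻⁴)(-1.2)+(7.2 × 10⁻⁴)(+0.54) = 6.4 × 10⁻⁴ → stable
  19–48 m: −αΔT+βΔS = −(2.1 × 10⁻⁴)(-6.7)+(7.2 × 10⁻⁴)(-0.04) = 1.4 × 10⁻³ → stable
  48–200 m: −αΔT+βΔS = −(2.1 × 10⁻⁴)(+1.5)+(7.2 × 10⁻⁴)(+1.14) = 5.1 × 10⁻⁴ → stable
  200–207 m: −αΔT+βΔS = −(2.1 × 10⁻⁴)(+1.0)+(7.2 × 10⁻⁴)(-0.35) = -4.6 × 10⁻⁴ → UNSTABLE
The 200–207 m interval has Δρ < 0: lighter water underlies denser water.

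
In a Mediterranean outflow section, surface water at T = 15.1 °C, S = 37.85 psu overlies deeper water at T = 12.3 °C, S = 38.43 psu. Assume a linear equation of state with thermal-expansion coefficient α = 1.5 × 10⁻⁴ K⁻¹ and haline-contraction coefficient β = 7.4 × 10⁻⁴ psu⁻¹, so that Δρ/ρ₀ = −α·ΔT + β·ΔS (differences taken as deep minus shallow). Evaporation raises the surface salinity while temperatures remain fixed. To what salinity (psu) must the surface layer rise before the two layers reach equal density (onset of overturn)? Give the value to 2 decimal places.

Neutral buoyancy requires −α(T_deep − T_surf) + β(S_deep − S_surf′) = 0.
S_surf′ = S_deep − (α/β)·ΔT = 38.43 − (1.5 × 10⁻⁴/7.4 × 10⁻⁴)·(-2.8) = 38.9976 psu.
Increase required: 38.9976 − 37.85 = 1.1476 psu.

39.00 psu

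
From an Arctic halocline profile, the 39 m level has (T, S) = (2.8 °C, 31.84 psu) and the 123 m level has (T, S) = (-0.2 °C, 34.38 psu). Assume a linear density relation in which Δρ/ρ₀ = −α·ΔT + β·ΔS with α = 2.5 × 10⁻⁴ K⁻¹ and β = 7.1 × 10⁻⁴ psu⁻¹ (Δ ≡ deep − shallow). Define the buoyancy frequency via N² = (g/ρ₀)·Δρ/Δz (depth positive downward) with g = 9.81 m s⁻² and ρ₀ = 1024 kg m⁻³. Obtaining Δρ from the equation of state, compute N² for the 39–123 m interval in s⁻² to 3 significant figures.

ΔT = -3.0 K, ΔS = +2.54 psu (deep − shallow).
Δρ/ρ₀ = −αΔT + βΔS = 7.50 × 10⁻⁴ + 1.8034 × 10⁻³ = 2.5534 × 10⁻³, so Δρ ≈ 2.615 kg m⁻³.
N² = (g/ρ₀)·Δρ/Δz = g·(Δρ/ρ₀)/Δz = 9.81 × 2.5534 × 10⁻³ / 84 = 2.9820 × 10⁻⁴ s⁻² ≈ 2.98 × 10⁻⁴ s⁻².

2.98 × 10⁻⁴ s⁻²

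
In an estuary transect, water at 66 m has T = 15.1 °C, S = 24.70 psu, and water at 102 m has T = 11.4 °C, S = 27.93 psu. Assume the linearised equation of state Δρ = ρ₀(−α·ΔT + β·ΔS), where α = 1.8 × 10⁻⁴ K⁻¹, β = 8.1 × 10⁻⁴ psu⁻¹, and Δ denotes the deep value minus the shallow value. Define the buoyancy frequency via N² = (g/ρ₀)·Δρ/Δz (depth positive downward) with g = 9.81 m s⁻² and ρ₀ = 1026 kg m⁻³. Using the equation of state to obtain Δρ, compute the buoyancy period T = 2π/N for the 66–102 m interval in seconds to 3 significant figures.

210 s

ΔT = -3.7 K, ΔS = +3.23 psu (deep − shallow).
Δρ/ρ₀ = −αΔT + βΔS = 6.66 × 10⁻⁴ + 2.6163 × 10⁻³ = 3.2823 × 10⁻³, so Δρ ≈ 3.368 kg m⁻³.
N² = (g/ρ₀)·Δρ/Δz = g·(Δρ/ρ₀)/Δz = 9.81 × 3.2823 × 10⁻³ / 36 = 8.9443 × 10⁻⁴ s⁻².
N = √(8.9443 × 10⁻⁴) = 0.029907 rad s⁻¹ → T = 2π/N = 210.09 s ≈ 210 s.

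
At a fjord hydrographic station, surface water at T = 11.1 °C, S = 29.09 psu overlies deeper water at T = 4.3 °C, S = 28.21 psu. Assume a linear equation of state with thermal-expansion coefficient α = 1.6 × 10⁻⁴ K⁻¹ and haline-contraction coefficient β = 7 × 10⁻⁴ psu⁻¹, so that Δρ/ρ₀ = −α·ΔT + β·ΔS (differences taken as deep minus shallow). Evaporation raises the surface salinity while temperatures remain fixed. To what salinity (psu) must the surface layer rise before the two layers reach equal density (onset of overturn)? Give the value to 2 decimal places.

29.76 psu

Neutral buoyancy requires −α(T_deep − T_surf) + β(S_deep − S_surf′) = 0.
S_surf′ = S_deep − (α/β)·ΔT = 28.21 − (1.6 × 10⁻⁴/7 × 10⁻⁴)·(-6.8) = 29.7643 psu.
Increase required: 29.7643 − 29.09 = 0.6743 psu.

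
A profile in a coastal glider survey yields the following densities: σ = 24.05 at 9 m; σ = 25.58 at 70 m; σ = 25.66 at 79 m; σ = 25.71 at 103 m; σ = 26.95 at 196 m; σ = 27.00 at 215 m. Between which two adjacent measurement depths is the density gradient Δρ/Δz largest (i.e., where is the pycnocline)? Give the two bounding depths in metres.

Compute the density gradient over each adjacent pair:
  9–70 m: Δρ/Δz = 1.53/61 = 0.025 kg m⁻⁴
  70–79 m: Δρ/Δz = 0.08/9 = 8.9 × 10⁻³ kg m⁻⁴
  79–103 m: Δρ/Δz = 0.05/24 = 2.1 × 10⁻³ kg m⁻⁴
  103–196 m: Δρ/Δz = 1.24/93 = 0.013 kg m⁻⁴
  196–215 m: Δρ/Δz = 0.05/19 = 2.6 × 10⁻³ kg m⁻⁴
The largest gradient is in the 9–70 m interval — the pycnocline.

9–70 m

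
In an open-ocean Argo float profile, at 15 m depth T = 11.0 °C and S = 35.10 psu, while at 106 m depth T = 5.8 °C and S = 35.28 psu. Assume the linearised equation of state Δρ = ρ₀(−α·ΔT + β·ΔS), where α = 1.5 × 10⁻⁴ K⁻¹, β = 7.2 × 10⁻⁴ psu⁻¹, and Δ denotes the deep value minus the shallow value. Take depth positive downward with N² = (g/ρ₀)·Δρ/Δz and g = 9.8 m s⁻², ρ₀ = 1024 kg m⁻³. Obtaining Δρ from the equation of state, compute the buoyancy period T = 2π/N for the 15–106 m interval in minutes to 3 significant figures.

10.6 min

ΔT = -5.2 K, ΔS = +0.18 psu (deep − shallow).
Δρ/ρ₀ = −αΔT + βΔS = 7.80 × 10⁻⁴ + 1.296 × 10⁻⁴ = 9.096 × 10⁻⁴, so Δρ ≈ 0.9314 kg m⁻³.
N² = (g/ρ₀)·Δρ/Δz = g·(Δρ/ρ₀)/Δz = 9.8 × 9.096 × 10⁻⁴ / 91 = 9.7957 × 10⁻⁵ s⁻².
N = √(9.7957 × 10⁻⁵) = 9.8973 × 10⁻³ rad s⁻¹ → T = 2π/N = 634.84 s = 10.581 min ≈ 10.6 min.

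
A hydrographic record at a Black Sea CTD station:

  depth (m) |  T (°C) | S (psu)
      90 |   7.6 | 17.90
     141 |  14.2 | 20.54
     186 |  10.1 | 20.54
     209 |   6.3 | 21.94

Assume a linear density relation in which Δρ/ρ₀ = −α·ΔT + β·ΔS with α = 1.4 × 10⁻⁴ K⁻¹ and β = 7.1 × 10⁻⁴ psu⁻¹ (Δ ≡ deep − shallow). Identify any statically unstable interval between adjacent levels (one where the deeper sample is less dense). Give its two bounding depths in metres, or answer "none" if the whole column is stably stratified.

none

Evaluate Δρ/ρ₀ = −αΔT + βΔS across each adjacent pair:
  90–141 m: −αΔT+βΔS = −(1.4 × 10⁻⁴)(+6.6)+(7.1 × 10⁻⁴)(+2.64) = 9.5 × 10⁻⁴ → stable
  141–186 m: −αΔT+βΔS = −(1.4 × 10⁻⁴)(-4.1)+(7.1 × 10⁻⁴)(+0.00) = 5.7 × 10⁻⁴ → stable
  186–209 m: −αΔT+βΔS = −(1.4 × 10⁻⁴)(-3.8)+(7.1 × 10⁻⁴)(+1.40) = 1.5 × 10⁻³ → stable
Every interval has Δρ > 0: the column is stably stratified throughout.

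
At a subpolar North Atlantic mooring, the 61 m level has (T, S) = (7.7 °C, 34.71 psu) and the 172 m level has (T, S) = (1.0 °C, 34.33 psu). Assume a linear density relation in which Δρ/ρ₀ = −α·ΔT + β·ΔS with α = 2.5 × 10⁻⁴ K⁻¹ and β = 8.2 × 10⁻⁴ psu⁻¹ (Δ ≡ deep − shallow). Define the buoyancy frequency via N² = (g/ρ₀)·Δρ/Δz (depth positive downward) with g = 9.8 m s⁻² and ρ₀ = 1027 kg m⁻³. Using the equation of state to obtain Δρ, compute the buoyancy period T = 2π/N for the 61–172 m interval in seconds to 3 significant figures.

ΔT = -6.7 K, ΔS = -0.38 psu (deep − shallow).
Δρ/ρ₀ = −αΔT + βΔS = 1.675 × 10⁻³ − 3.116 × 10⁻⁴ = 1.3634 × 10⁻³, so Δρ ≈ 1.400 kg m⁻³.
N² = (g/ρ₀)·Δρ/Δz = g·(Δρ/ρ₀)/Δz = 9.8 × 1.3634 × 10⁻³ / 111 = 1.2037 × 10⁻⁴ s⁻².
N = √(1.2037 × 10⁻⁴) = 0.010971 rad s⁻¹ → T = 2π/N = 572.71 s ≈ 573 s.

573 s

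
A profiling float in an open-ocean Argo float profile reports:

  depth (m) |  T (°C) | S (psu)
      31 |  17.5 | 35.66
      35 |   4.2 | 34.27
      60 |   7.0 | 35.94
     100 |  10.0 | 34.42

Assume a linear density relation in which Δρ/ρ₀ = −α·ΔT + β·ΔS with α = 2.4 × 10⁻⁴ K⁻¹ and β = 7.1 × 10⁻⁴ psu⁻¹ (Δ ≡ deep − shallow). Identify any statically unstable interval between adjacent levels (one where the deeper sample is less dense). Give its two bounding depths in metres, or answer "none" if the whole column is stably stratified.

60–100 m

Evaluate Δρ/ρ₀ = −αΔT + βΔS across each adjacent pair:
  31–35 m: −αΔT+βΔS = −(2.4 × 10⁻⁴)(-13.3)+(7.1 × 10⁻⁴)(-1.39) = 2.2 × 10⁻³ → stable
  35–60 m: −αΔT+βΔS = −(2.4 × 10⁻⁴)(+2.8)+(7.1 × 10⁻⁴)(+1.67) = 5.1 × 10⁻⁴ → stable
  60–100 m: −αΔT+βΔS = −(2.4 × 10⁻⁴)(+3.0)+(7.1 × 10⁻⁴)(-1.52) = -1.8 × 10⁻³ → UNSTABLE
The 60–100 m interval has Δρ < 0: lighter water underlies denser water.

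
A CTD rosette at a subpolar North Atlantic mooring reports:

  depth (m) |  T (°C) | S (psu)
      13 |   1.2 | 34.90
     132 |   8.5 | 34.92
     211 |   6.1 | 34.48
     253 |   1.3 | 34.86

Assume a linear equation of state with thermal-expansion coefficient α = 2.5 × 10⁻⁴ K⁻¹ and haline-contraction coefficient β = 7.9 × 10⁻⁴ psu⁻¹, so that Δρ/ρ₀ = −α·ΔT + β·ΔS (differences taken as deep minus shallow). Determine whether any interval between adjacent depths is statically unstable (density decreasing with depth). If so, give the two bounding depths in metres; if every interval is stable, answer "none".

13–132 m

Evaluate Δρ/ρ₀ = −αΔT + βΔS across each adjacent pair:
  13–132 m: −αΔT+βΔS = −(2.5 × 10⁻⁴)(+7.3)+(7.9 × 10⁻⁴)(+0.02) = -1.8 × 10⁻³ → UNSTABLE
  132–211 m: −αΔT+βΔS = −(2.5 × 10⁻⁴)(-2.4)+(7.9 × 10⁻⁴)(-0.44) = 2.5 × 10⁻⁴ → stable
  211–253 m: −αΔT+βΔS = −(2.5 × 10⁻⁴)(-4.8)+(7.9 × 10⁻⁴)(+0.38) = 1.5 × 10⁻³ → stable
The 13–132 m interval has Δρ < 0: lighter water underlies denser water.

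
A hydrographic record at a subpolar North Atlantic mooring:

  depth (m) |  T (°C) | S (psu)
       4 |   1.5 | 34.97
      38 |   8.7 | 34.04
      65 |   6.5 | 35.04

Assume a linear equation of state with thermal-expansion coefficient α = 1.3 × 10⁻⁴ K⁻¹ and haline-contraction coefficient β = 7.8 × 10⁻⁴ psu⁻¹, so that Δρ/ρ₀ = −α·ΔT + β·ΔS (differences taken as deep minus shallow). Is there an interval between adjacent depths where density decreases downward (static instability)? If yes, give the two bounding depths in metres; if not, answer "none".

4–38 m

Evaluate Δρ/ρ₀ = −αΔT + βΔS across each adjacent pair:
  4–38 m: −αΔT+βΔS = −(1.3 × 10⁻⁴)(+7.2)+(7.8 × 10⁻⁴)(-0.93) = -1.7 × 10⁻³ → UNSTABLE
  38–65 m: −αΔT+βΔS = −(1.3 × 10⁻⁴)(-2.2)+(7.8 × 10⁻⁴)(+1.00) = 1.1 × 10⁻³ → stable
The 4–38 m interval has Δρ < 0: lighter water underlies denser water.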